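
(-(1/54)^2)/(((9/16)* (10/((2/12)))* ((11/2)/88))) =-16/98415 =-0.00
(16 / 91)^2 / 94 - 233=-90685103 / 389207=-233.00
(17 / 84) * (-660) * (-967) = 904145 / 7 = 129163.57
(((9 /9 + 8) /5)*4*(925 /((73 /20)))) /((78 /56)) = 1243200 /949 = 1310.01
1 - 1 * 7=-6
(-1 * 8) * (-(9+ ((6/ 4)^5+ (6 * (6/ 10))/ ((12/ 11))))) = 3183/ 20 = 159.15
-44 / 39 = -1.13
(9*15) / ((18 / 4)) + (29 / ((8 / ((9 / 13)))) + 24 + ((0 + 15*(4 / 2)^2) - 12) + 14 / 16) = 1370 / 13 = 105.38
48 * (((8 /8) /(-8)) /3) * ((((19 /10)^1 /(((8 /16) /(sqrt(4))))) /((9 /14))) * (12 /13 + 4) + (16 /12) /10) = -68252 /585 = -116.67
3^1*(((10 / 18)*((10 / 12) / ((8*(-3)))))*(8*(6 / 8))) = -25 / 72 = -0.35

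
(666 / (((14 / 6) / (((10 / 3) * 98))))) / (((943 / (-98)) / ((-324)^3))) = 310787377044480 / 943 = 329573040344.09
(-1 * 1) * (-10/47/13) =10/611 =0.02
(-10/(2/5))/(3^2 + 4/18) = -225/83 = -2.71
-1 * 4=-4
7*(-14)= -98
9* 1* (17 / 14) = 153 / 14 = 10.93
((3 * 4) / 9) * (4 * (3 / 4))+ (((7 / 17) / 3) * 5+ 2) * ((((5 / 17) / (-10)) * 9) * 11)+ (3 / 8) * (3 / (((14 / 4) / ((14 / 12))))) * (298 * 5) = 554.93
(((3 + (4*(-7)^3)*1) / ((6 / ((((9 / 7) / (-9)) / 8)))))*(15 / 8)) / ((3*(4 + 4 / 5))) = 34225 / 64512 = 0.53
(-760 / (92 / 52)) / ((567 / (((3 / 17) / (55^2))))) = -1976 / 44708895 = -0.00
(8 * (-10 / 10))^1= -8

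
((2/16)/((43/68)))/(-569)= -17/48934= -0.00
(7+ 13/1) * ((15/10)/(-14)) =-15/7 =-2.14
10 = 10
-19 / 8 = -2.38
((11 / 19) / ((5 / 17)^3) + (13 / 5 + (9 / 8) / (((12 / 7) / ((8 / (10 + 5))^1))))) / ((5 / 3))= 732591 / 47500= 15.42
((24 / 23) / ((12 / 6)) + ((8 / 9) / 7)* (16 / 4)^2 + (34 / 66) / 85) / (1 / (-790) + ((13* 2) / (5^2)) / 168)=322293140 / 620103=519.74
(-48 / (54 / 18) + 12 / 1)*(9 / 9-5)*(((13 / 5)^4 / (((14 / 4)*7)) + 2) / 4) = 473488 / 30625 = 15.46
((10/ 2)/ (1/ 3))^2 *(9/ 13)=2025/ 13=155.77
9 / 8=1.12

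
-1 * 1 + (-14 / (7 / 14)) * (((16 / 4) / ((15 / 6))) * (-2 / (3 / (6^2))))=5371 / 5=1074.20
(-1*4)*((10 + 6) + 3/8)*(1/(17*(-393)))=1/102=0.01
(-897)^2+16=804625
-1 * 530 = -530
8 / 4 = 2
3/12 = 1/4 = 0.25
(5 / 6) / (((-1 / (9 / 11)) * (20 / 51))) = -153 / 88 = -1.74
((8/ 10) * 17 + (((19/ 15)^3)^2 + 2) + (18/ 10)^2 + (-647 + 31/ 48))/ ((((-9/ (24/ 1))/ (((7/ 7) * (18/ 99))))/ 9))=113611722779/ 41765625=2720.22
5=5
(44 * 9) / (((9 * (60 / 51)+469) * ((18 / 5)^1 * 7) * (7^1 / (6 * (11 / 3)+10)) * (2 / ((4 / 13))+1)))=23936 / 1198491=0.02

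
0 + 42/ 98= 3/ 7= 0.43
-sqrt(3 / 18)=-sqrt(6) / 6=-0.41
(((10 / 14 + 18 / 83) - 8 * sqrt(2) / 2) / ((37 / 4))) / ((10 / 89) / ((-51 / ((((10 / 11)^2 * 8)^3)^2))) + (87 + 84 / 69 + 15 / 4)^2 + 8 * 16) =260918765929205699519424 / 21777476792971697237843714059 - 1929159082655864691456 * sqrt(2) / 37482748352791217276839439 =-0.00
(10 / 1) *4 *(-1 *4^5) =-40960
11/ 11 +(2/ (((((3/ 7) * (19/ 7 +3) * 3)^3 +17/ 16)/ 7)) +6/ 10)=6119735144/ 3742480165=1.64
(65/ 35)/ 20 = 13/ 140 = 0.09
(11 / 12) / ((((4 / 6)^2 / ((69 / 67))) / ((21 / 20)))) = 47817 / 21440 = 2.23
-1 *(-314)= 314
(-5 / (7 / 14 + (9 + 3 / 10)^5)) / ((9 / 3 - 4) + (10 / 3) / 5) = 1500000 / 6956933693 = 0.00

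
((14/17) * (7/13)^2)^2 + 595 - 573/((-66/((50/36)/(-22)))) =42751119615937/71909971848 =594.51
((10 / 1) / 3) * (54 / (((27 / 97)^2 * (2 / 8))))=752720 / 81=9292.84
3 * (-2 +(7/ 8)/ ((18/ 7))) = -239/ 48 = -4.98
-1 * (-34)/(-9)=-34/9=-3.78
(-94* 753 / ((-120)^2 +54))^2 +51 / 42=2047024703 / 81245934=25.20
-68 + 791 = 723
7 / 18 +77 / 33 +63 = 1183 / 18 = 65.72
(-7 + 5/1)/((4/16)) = -8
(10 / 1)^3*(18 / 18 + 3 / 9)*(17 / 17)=4000 / 3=1333.33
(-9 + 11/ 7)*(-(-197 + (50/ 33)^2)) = -11025716/ 7623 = -1446.37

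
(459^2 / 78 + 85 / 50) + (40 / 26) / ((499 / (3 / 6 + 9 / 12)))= 87663447 / 32435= 2702.74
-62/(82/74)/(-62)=37/41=0.90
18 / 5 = 3.60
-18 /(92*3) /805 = -3 /37030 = -0.00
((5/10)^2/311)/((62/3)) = 3/77128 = 0.00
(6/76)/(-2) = -3/76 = -0.04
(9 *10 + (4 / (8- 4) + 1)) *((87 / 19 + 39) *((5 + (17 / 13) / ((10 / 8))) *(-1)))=-29937168 / 1235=-24240.62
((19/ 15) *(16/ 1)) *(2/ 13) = 608/ 195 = 3.12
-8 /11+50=542 /11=49.27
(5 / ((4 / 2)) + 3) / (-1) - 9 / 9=-13 / 2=-6.50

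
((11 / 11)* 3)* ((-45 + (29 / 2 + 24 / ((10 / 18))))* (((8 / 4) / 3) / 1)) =127 / 5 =25.40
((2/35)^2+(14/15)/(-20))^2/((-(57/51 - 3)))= 1729937/1728720000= 0.00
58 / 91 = 0.64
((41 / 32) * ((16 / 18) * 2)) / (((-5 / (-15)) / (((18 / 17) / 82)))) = 3 / 34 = 0.09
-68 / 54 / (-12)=0.10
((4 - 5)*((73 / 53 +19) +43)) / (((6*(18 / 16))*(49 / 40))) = -537440 / 70119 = -7.66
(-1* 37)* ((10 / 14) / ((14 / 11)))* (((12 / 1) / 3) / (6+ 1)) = -4070 / 343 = -11.87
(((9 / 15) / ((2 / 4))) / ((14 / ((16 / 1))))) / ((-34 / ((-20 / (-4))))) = -24 / 119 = -0.20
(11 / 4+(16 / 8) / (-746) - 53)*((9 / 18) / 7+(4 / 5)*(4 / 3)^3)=-39834209 / 402840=-98.88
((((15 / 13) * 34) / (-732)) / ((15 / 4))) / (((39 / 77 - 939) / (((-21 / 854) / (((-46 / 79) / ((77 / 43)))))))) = 0.00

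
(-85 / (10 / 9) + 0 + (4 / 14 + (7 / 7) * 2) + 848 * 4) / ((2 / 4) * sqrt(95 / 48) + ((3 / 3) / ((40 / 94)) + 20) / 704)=-438508287360 / 2055708011 + 575521689600 * sqrt(285) / 2055708011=4513.00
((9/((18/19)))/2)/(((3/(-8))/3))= -38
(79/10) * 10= 79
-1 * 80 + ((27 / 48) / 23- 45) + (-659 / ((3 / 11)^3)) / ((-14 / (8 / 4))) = 314091173 / 69552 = 4515.92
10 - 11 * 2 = -12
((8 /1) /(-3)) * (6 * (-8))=128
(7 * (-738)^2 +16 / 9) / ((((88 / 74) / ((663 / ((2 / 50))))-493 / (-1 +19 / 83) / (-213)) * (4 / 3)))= -7968302510958400 / 8364666639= -952614.47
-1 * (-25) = 25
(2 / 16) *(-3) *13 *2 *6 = -117 / 2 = -58.50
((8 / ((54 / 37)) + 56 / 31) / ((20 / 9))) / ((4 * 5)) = 0.16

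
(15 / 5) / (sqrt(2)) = 3 * sqrt(2) / 2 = 2.12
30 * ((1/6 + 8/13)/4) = 305/52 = 5.87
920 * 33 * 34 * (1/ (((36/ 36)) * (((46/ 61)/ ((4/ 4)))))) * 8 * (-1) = -10950720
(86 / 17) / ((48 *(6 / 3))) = 43 / 816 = 0.05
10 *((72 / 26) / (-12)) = -30 / 13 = -2.31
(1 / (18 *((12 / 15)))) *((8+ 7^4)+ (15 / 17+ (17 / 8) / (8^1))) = 167.37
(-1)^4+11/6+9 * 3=179/6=29.83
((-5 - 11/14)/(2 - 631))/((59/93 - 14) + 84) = 0.00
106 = 106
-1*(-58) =58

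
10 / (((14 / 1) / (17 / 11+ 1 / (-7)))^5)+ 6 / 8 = 136497130581057 / 181971685306796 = 0.75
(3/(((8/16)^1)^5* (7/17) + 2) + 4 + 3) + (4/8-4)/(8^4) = 25384453/2990080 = 8.49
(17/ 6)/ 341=17/ 2046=0.01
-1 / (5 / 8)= -8 / 5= -1.60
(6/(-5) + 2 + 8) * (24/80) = 66/25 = 2.64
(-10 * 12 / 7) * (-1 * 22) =2640 / 7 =377.14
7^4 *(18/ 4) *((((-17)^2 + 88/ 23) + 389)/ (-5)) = -169436169/ 115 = -1473357.99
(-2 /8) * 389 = -389 /4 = -97.25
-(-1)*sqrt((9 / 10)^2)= 9 / 10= 0.90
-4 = -4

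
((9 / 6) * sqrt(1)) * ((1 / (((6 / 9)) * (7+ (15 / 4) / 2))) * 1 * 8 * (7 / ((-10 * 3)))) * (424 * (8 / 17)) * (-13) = 7408128 / 6035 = 1227.53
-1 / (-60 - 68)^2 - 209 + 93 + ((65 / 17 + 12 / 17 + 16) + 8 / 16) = -26451985 / 278528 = -94.97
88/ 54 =1.63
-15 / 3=-5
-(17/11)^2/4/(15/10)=-289/726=-0.40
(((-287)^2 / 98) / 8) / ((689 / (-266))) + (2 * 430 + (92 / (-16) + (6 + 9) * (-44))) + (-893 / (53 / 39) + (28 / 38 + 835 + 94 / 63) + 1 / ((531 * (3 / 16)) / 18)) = 130011804995 / 389273976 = 333.99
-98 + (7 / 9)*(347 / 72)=-61075 / 648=-94.25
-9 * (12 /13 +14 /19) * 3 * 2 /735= -1476 /12103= -0.12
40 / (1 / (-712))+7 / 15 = -427193 / 15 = -28479.53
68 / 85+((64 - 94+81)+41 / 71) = 18594 / 355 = 52.38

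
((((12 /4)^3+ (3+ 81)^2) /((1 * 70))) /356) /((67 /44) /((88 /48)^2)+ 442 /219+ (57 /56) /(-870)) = 119747762046 /1040685176341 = 0.12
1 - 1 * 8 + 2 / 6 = -20 / 3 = -6.67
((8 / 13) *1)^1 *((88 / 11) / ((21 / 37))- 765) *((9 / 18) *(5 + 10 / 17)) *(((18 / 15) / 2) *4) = -368752 / 119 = -3098.76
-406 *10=-4060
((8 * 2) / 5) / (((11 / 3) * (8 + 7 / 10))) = 32 / 319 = 0.10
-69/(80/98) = -84.52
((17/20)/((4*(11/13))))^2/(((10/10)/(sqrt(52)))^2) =634933/193600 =3.28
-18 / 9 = -2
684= 684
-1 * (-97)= 97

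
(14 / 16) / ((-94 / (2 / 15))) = -7 / 5640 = -0.00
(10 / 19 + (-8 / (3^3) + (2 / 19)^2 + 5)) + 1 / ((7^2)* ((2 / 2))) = 2512912 / 477603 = 5.26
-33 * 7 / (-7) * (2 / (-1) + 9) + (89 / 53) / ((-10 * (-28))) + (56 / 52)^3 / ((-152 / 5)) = 143074938247 / 619466120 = 230.96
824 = 824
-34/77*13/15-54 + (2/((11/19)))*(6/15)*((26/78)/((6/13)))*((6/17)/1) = -54.03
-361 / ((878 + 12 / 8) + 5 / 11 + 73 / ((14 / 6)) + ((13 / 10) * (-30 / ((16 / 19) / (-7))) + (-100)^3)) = 444752 / 1230477953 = 0.00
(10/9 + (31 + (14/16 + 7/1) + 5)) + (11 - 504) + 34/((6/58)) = -8593/72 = -119.35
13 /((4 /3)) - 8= 7 /4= 1.75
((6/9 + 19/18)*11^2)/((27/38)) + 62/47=3364709/11421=294.61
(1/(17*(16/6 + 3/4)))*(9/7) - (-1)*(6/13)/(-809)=1106562/51312443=0.02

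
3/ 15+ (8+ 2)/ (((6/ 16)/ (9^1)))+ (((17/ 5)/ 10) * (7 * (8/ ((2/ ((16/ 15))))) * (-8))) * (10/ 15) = 209297/ 1125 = 186.04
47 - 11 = 36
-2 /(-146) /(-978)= -1 /71394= -0.00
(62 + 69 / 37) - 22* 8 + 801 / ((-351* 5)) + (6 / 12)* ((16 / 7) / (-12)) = -112.69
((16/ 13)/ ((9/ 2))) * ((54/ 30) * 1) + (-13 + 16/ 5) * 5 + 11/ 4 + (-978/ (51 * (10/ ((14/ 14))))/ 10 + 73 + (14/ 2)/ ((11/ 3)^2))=73728157/ 2674100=27.57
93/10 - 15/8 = 297/40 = 7.42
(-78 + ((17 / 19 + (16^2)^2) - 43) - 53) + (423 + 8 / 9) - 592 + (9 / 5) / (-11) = 613155401 / 9405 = 65194.62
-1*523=-523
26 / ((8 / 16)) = 52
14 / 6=7 / 3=2.33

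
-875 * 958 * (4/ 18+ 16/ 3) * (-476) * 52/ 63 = 148202600000/ 81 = 1829661728.40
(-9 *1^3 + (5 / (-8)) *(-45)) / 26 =153 / 208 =0.74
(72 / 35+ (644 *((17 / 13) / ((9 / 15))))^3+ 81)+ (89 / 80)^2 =7348393535807886833 / 2657491200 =2765161945.15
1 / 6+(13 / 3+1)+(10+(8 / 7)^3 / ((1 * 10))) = 53677 / 3430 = 15.65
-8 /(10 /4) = -16 /5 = -3.20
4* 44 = 176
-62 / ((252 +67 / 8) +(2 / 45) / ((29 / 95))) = -129456 / 543967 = -0.24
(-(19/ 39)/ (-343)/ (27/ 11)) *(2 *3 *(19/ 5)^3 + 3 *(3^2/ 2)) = 459173/ 2315250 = 0.20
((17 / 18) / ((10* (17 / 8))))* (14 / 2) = 14 / 45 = 0.31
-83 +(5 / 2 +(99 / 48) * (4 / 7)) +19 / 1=-1689 / 28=-60.32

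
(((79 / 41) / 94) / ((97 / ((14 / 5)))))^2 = 0.00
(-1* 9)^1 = -9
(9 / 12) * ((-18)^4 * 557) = 43853724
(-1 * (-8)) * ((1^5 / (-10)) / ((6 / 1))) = -2 / 15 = -0.13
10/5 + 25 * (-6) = -148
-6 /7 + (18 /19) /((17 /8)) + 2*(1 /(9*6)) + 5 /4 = 213839 /244188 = 0.88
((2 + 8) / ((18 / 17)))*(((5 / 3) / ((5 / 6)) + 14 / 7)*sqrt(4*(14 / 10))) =136*sqrt(35) / 9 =89.40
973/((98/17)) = 168.79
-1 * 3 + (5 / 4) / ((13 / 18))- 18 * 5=-2373 / 26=-91.27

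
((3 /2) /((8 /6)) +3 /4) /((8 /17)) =255 /64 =3.98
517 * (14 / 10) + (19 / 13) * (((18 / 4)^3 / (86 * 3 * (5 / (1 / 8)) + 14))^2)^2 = 2197686357464064963091327 / 3036317155895598448640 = 723.80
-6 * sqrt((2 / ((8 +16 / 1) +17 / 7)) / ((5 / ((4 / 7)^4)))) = -96 * sqrt(518) / 9065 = -0.24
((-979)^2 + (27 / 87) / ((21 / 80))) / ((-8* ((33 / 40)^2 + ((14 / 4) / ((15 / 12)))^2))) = -38912752600 / 2767499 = -14060.62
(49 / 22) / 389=49 / 8558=0.01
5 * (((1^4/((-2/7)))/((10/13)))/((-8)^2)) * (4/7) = -13/64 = -0.20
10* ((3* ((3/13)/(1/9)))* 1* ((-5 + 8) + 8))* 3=26730/13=2056.15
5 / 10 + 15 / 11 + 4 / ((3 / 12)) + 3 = 459 / 22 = 20.86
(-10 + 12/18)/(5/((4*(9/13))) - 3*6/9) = 48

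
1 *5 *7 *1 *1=35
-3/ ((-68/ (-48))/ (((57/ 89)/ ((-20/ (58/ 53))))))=29754/ 400945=0.07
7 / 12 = 0.58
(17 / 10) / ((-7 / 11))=-187 / 70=-2.67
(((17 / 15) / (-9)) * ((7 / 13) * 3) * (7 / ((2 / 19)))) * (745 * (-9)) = 2358223 / 26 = 90700.88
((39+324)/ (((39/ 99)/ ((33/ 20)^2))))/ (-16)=-13045131/ 83200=-156.79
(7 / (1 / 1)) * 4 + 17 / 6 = 185 / 6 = 30.83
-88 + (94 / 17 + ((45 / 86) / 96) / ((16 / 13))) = -61729549 / 748544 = -82.47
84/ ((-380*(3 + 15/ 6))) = -42/ 1045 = -0.04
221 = 221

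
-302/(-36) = 151/18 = 8.39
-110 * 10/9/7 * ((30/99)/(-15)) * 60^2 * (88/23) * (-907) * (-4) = 17626721.88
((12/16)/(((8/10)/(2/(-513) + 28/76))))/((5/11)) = 2057/2736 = 0.75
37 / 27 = 1.37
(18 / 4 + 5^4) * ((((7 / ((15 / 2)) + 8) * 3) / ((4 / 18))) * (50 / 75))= 253059 / 5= 50611.80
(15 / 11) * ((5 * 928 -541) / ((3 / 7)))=143465 / 11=13042.27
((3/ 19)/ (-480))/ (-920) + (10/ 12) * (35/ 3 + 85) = 2027680009/ 25171200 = 80.56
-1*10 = -10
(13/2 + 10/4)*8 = 72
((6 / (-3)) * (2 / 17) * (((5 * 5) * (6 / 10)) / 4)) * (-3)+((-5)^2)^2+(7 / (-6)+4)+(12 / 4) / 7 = 450469 / 714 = 630.91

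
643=643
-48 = -48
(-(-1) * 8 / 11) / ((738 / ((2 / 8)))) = 1 / 4059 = 0.00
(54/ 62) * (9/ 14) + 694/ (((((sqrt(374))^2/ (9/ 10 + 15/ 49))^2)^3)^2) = 0.56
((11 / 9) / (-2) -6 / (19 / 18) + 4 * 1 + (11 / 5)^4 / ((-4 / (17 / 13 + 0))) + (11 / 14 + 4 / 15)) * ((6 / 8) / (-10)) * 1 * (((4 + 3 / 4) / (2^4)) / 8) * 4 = 346283209 / 3494400000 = 0.10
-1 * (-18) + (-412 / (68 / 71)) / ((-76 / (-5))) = -13309 / 1292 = -10.30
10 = 10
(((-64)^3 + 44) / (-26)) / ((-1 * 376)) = -65525 / 2444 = -26.81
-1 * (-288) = 288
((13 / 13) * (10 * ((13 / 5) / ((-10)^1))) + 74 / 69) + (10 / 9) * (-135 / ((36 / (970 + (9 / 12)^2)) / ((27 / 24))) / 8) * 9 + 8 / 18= -10851243433 / 2119680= -5119.28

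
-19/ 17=-1.12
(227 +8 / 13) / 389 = 2959 / 5057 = 0.59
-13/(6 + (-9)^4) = -13/6567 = -0.00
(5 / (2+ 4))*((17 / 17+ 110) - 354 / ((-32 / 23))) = 9745 / 32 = 304.53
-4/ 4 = -1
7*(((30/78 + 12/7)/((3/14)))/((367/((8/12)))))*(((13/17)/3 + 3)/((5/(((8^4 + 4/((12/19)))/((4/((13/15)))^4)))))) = 3000487053109/4093407900000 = 0.73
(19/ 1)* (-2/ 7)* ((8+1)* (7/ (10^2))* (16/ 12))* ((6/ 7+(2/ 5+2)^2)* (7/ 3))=-44004/ 625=-70.41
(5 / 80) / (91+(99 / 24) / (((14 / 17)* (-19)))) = 133 / 193087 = 0.00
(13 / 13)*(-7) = -7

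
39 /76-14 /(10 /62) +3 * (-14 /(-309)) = -3371947 /39140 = -86.15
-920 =-920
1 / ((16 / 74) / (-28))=-259 / 2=-129.50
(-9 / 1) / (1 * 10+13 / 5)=-5 / 7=-0.71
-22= -22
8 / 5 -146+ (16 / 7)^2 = -34098 / 245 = -139.18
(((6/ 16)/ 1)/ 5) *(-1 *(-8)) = 0.60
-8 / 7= -1.14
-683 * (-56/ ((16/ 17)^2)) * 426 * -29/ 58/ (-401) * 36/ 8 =103208.24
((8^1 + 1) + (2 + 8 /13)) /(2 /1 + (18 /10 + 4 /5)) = 755 /299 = 2.53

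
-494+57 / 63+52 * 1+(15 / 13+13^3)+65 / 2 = 977099 / 546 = 1789.56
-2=-2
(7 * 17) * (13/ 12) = 1547/ 12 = 128.92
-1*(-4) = 4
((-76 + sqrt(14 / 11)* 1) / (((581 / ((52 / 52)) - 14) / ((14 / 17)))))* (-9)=152 / 153 - 2* sqrt(154) / 1683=0.98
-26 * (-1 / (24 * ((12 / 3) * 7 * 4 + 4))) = 13 / 1392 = 0.01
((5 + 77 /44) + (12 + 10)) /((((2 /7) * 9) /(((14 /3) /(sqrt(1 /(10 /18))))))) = 5635 * sqrt(5) /324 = 38.89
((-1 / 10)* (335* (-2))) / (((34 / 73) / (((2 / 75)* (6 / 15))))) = 9782 / 6375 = 1.53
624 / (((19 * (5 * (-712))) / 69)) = -5382 / 8455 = -0.64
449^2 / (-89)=-201601 / 89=-2265.18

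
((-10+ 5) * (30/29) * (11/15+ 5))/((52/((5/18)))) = -1075/6786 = -0.16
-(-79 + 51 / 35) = 2714 / 35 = 77.54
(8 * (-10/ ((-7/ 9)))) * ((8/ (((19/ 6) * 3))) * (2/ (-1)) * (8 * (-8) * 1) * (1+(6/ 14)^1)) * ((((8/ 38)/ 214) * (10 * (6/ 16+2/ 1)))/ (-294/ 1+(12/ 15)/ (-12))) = -552960000/ 439410587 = -1.26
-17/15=-1.13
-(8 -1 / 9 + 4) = -107 / 9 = -11.89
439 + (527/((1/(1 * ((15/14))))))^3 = 493976947241/2744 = 180020753.37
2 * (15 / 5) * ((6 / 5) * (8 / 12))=24 / 5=4.80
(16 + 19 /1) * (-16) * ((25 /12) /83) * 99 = -115500 /83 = -1391.57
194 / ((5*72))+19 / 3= 1237 / 180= 6.87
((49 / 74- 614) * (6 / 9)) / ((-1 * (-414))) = -0.99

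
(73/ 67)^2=5329/ 4489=1.19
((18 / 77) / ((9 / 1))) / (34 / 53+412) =53 / 841995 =0.00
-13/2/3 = -2.17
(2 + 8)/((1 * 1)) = 10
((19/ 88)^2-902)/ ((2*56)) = -6984727/ 867328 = -8.05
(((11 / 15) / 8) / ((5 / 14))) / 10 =77 / 3000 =0.03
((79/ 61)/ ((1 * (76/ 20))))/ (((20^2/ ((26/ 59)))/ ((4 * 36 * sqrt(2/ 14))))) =18486 * sqrt(7)/ 2393335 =0.02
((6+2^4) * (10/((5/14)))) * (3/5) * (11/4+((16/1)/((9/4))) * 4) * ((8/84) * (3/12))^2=12353/1890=6.54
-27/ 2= -13.50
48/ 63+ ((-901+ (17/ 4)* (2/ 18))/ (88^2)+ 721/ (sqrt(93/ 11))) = 248.61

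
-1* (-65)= 65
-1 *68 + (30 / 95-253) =-6093 / 19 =-320.68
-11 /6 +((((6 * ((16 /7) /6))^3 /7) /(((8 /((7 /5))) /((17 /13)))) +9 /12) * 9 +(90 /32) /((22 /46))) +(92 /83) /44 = 1273384139 /88823280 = 14.34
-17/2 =-8.50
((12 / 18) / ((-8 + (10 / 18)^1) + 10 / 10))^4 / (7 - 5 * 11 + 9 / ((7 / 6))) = -189 / 66484414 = -0.00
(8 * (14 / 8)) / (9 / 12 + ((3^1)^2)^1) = 56 / 39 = 1.44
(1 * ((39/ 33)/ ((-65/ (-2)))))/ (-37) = -2/ 2035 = -0.00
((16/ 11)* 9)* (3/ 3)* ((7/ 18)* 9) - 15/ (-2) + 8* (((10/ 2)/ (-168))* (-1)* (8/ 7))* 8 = 179471/ 3234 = 55.50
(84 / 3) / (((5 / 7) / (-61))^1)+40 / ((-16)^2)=-382567 / 160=-2391.04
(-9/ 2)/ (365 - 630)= 9/ 530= 0.02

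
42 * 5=210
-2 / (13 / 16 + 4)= -32 / 77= -0.42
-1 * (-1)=1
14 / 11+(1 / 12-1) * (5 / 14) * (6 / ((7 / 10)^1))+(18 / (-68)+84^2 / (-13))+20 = -62485936 / 119119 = -524.57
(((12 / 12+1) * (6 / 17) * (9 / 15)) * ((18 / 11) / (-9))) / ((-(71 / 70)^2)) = 70560 / 942667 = 0.07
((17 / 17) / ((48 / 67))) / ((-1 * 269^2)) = -67 / 3473328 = -0.00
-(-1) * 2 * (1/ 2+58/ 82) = 99/ 41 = 2.41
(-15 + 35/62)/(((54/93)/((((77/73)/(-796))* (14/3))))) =482405/3137832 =0.15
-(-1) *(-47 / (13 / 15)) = -705 / 13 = -54.23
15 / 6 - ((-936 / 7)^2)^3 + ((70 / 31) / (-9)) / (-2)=-375222861715588910903 / 65648142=-5715666129828.76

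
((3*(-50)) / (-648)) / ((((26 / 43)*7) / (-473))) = -508475 / 19656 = -25.87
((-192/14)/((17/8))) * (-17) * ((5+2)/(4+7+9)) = 192/5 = 38.40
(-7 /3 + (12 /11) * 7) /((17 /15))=875 /187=4.68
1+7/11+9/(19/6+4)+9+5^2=17450/473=36.89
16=16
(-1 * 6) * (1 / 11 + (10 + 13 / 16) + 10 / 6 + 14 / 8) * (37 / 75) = -279757 / 6600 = -42.39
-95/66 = -1.44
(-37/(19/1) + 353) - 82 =5112/19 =269.05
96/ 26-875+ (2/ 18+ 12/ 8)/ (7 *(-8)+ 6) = -10194677/ 11700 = -871.34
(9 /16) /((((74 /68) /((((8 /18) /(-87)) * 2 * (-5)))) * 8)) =85 /25752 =0.00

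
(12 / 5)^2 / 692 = 36 / 4325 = 0.01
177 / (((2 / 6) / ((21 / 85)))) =11151 / 85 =131.19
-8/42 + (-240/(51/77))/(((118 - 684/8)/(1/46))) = -46204/106743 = -0.43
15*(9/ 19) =7.11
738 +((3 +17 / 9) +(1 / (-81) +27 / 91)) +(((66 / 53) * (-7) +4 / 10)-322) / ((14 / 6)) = 1175131544 / 1953315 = 601.61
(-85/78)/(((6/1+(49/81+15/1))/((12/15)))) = -459/11375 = -0.04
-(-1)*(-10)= -10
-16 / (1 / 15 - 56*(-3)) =-0.10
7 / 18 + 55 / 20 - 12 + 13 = 4.14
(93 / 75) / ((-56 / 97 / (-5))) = 3007 / 280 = 10.74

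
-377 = -377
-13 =-13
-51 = -51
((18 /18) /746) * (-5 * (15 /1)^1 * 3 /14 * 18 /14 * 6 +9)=-2817 /18277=-0.15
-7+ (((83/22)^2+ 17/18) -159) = -656981/4356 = -150.82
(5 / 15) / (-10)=-1 / 30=-0.03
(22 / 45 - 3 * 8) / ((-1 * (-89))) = -1058 / 4005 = -0.26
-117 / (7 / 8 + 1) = -62.40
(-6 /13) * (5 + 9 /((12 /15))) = -15 /2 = -7.50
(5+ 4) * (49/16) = 441/16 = 27.56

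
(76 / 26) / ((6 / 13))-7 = -2 / 3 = -0.67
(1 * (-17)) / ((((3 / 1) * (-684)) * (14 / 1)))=17 / 28728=0.00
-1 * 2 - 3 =-5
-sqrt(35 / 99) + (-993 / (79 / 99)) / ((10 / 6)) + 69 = -267666 / 395 -sqrt(385) / 33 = -678.23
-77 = -77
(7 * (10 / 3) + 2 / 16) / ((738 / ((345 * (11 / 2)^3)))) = 86175595 / 47232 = 1824.52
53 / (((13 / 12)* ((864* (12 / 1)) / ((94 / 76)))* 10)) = 2491 / 4268160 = 0.00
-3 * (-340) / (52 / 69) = 17595 / 13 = 1353.46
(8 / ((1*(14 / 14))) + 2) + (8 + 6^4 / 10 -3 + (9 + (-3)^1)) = 753 / 5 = 150.60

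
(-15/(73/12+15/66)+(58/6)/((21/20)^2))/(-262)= -71870/2946321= -0.02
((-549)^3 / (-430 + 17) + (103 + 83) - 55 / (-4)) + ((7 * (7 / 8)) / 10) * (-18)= 6621883697 / 16520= 400840.42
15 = 15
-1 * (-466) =466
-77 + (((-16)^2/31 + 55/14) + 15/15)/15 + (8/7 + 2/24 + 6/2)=-71.89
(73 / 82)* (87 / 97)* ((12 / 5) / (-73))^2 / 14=3132 / 50806175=0.00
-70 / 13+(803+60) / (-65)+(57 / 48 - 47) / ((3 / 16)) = -51284 / 195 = -262.99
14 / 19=0.74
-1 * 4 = -4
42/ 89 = 0.47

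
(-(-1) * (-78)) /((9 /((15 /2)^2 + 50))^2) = -2348125 /216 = -10870.95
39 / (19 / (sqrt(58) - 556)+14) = 247 * sqrt(58) / 20094619+56114864 / 20094619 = 2.79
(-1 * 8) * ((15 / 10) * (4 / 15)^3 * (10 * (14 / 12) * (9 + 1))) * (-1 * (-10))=-7168 / 27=-265.48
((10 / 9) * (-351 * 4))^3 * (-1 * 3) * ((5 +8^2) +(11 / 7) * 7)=911139840000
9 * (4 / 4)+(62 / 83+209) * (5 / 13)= 96756 / 1079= 89.67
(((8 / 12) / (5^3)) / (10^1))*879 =293 / 625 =0.47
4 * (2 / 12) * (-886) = -1772 / 3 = -590.67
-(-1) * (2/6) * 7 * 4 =28/3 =9.33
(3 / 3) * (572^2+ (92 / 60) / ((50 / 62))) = 122694713 / 375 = 327185.90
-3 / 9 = -1 / 3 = -0.33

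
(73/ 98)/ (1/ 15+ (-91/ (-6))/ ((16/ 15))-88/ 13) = 227760/ 2298149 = 0.10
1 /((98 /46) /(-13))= -299 /49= -6.10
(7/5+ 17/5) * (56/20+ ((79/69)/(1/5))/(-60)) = 22394/1725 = 12.98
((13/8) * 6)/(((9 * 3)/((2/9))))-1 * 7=-1121/162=-6.92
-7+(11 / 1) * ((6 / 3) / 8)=-17 / 4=-4.25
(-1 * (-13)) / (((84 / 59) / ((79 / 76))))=60593 / 6384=9.49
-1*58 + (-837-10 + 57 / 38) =-1807 / 2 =-903.50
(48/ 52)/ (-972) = -1/ 1053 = -0.00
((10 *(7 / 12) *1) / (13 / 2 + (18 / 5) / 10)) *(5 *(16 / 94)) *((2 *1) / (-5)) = -2000 / 6909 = -0.29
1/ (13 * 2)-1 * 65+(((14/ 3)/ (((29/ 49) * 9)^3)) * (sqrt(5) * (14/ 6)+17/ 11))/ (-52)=-495497253214/ 7627440249-5764801 * sqrt(5)/ 4160421954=-64.97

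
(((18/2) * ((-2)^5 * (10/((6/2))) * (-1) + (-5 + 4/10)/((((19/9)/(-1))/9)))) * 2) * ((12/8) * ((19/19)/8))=323901/760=426.19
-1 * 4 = -4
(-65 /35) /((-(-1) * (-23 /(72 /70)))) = 468 /5635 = 0.08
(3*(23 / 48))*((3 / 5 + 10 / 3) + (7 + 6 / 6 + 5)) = 2921 / 120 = 24.34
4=4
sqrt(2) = 1.41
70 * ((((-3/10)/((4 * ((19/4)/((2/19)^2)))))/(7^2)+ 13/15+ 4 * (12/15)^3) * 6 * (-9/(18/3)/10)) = -1102041039/6001625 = -183.62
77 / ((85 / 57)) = 4389 / 85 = 51.64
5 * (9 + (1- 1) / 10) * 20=900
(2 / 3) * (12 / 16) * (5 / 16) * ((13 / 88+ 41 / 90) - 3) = -9491 / 25344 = -0.37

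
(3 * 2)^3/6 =36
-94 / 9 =-10.44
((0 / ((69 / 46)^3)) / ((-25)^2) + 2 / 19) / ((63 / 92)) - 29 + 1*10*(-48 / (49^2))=-11925527 / 410571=-29.05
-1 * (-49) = 49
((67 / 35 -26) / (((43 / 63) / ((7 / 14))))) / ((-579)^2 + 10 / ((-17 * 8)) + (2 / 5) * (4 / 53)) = -13671774 / 259764807677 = -0.00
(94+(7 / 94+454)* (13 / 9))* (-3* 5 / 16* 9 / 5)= -1903209 / 1504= -1265.43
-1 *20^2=-400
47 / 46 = 1.02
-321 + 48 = -273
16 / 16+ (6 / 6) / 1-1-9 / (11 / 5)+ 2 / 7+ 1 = -139 / 77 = -1.81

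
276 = 276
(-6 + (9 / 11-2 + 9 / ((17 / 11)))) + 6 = 868 / 187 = 4.64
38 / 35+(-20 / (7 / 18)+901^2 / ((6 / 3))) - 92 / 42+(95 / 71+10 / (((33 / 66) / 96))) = 868548619 / 2130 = 407769.30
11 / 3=3.67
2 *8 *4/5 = 64/5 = 12.80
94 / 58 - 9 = -214 / 29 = -7.38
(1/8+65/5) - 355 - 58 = -3199/8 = -399.88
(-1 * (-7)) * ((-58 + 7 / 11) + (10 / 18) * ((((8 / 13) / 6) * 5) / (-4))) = -402.04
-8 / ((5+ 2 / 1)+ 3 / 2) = -16 / 17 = -0.94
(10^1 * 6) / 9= 20 / 3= 6.67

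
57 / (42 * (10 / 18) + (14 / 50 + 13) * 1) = 4275 / 2746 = 1.56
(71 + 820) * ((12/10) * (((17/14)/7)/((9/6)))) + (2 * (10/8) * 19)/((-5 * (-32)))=1943471/15680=123.95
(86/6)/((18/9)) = 43/6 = 7.17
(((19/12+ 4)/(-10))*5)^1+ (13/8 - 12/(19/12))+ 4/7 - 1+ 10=659/798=0.83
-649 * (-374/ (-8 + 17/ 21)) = -5097246/ 151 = -33756.60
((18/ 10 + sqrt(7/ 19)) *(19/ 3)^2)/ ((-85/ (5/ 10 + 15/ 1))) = -11191/ 850 - 589 *sqrt(133)/ 1530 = -17.61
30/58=15/29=0.52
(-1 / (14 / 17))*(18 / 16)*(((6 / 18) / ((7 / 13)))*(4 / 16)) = -663 / 3136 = -0.21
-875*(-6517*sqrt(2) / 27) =5702375*sqrt(2) / 27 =298680.59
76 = 76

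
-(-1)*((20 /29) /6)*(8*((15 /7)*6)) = 2400 /203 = 11.82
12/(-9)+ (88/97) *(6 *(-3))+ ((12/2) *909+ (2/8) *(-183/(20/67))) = 122989969/23280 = 5283.07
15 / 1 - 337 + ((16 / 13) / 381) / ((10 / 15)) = -531614 / 1651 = -322.00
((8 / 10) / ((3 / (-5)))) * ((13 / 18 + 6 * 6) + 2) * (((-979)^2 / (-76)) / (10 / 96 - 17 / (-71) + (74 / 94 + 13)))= 17833819032392 / 387044991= 46076.86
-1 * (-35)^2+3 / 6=-2449 / 2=-1224.50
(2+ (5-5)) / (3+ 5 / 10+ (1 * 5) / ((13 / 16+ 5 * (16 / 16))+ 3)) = 564 / 1147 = 0.49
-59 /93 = -0.63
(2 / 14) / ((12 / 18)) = 3 / 14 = 0.21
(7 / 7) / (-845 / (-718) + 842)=718 / 605401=0.00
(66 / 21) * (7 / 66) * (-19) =-19 / 3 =-6.33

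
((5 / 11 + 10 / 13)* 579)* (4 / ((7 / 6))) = 347400 / 143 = 2429.37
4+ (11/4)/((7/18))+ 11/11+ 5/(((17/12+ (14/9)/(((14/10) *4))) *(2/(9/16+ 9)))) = 26.18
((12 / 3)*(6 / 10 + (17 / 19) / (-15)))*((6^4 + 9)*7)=375144 / 19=19744.42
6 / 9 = 2 / 3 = 0.67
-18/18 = -1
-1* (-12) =12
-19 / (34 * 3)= -19 / 102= -0.19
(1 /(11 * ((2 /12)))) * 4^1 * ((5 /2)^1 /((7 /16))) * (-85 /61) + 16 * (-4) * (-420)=26862.63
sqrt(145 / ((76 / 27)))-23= -23 + 3*sqrt(8265) / 38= -15.82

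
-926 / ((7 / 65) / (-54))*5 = 16251300 / 7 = 2321614.29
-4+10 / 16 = -27 / 8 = -3.38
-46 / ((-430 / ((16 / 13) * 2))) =736 / 2795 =0.26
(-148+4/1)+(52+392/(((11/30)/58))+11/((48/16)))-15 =2042830/33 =61903.94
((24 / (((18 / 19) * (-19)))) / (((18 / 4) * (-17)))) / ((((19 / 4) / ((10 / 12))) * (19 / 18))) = 160 / 55233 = 0.00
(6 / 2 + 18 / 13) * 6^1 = 342 / 13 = 26.31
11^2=121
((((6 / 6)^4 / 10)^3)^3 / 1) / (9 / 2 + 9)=0.00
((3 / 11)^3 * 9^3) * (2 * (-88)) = -2602.71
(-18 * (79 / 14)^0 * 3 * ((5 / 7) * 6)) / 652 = -405 / 1141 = -0.35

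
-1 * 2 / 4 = -1 / 2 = -0.50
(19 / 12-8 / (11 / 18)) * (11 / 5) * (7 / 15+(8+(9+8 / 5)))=-217217 / 450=-482.70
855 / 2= 427.50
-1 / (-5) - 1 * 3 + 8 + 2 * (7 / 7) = 36 / 5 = 7.20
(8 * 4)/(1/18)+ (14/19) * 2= 10972/19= 577.47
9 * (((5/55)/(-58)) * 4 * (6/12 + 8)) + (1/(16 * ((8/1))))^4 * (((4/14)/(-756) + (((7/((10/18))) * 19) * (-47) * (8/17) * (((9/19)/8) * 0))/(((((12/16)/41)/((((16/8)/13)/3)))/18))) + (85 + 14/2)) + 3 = 571065371781593/226579389087744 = 2.52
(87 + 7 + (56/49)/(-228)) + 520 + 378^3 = 21550295632/399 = 54010765.99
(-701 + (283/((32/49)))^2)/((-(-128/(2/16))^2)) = -191575865/1073741824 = -0.18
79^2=6241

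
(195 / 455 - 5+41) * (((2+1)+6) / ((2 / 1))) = 2295 / 14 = 163.93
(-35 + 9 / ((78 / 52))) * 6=-174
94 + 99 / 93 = 2947 / 31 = 95.06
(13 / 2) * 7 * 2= 91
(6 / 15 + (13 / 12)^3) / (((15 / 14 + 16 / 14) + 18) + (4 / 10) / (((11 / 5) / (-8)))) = 1111957 / 12480480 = 0.09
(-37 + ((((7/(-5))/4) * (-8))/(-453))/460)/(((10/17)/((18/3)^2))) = -983033007/434125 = -2264.40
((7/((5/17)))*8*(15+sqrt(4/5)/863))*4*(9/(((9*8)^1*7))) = 204.01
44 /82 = 22 /41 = 0.54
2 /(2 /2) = 2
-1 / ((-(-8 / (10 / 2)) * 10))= -1 / 16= -0.06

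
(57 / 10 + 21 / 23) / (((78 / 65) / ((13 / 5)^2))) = 85683 / 2300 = 37.25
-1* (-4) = 4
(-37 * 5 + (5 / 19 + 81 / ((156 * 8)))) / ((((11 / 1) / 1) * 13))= -1459647 / 1130272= -1.29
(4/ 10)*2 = 4/ 5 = 0.80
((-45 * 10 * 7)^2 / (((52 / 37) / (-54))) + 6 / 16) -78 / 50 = -991257753081 / 2600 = -381252981.95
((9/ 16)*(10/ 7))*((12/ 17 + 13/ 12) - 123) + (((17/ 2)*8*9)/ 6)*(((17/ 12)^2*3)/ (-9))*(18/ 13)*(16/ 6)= -51882703/ 148512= -349.35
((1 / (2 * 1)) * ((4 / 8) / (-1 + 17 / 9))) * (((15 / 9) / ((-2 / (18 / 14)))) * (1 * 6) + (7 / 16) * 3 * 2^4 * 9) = 5751 / 112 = 51.35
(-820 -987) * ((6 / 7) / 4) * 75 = -406575 / 14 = -29041.07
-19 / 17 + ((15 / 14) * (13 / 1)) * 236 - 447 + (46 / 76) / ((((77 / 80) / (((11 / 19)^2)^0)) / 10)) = 2845.31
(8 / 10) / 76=1 / 95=0.01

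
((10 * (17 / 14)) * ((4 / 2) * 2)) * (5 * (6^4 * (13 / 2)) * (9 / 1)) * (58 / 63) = 830606400 / 49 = 16951151.02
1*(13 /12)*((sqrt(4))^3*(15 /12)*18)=195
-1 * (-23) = 23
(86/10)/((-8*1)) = -43/40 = -1.08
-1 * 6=-6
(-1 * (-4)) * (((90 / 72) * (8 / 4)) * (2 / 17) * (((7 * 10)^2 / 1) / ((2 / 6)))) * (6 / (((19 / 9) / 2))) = 31752000 / 323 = 98303.41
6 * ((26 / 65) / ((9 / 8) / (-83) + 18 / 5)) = 2656 / 3969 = 0.67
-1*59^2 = -3481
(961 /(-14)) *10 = -4805 /7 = -686.43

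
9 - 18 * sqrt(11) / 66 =9 - 3 * sqrt(11) / 11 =8.10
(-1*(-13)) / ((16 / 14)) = 91 / 8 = 11.38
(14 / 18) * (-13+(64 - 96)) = -35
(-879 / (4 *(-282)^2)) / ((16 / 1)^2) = -293 / 27144192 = -0.00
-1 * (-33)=33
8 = 8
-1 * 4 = -4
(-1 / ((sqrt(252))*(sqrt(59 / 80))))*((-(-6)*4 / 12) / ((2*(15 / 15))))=-2*sqrt(2065) / 1239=-0.07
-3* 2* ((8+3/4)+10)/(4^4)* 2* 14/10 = -315/256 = -1.23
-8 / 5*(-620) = 992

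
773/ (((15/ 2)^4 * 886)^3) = 395776/ 11279926955660888671875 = 0.00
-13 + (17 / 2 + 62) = 115 / 2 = 57.50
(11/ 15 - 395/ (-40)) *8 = 1273/ 15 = 84.87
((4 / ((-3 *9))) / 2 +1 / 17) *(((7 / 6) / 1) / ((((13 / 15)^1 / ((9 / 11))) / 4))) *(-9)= 1470 / 2431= 0.60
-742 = -742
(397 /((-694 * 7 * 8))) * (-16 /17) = 397 /41293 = 0.01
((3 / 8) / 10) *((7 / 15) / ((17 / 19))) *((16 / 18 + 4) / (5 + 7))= 1463 / 183600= 0.01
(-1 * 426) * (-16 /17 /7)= 57.28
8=8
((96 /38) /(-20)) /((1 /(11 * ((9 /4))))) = -297 /95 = -3.13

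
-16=-16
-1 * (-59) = 59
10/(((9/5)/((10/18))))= 250/81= 3.09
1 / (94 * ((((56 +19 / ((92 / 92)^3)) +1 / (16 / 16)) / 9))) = 9 / 7144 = 0.00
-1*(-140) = 140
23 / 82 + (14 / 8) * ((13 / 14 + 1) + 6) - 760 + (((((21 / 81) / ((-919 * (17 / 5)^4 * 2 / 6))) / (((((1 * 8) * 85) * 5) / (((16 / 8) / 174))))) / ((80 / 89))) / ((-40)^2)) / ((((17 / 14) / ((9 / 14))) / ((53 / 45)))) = -108775956119102142307379 / 145842671415466598400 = -745.84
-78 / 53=-1.47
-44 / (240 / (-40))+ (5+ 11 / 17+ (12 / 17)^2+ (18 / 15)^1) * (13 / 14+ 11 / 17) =1950677 / 103173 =18.91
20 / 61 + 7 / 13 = 687 / 793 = 0.87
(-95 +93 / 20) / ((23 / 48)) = -21684 / 115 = -188.56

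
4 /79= 0.05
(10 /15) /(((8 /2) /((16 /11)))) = 8 /33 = 0.24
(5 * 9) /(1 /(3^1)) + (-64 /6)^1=124.33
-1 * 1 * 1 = -1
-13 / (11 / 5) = -65 / 11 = -5.91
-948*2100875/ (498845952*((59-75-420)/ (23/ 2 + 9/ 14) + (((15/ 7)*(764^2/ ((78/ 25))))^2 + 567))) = -116823177550625/ 4702595267665014316584768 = -0.00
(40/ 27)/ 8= 5/ 27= 0.19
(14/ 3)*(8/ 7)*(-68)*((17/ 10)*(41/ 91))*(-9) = 1137504/ 455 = 2500.01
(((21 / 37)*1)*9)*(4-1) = 567 / 37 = 15.32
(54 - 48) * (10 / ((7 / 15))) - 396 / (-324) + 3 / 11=90136 / 693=130.07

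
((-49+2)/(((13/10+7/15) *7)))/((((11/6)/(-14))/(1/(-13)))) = -16920/7579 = -2.23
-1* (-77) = 77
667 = 667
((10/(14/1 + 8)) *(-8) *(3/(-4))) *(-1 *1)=-30/11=-2.73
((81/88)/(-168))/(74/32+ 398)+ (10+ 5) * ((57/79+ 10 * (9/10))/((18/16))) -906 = -40332012431/51948820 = -776.38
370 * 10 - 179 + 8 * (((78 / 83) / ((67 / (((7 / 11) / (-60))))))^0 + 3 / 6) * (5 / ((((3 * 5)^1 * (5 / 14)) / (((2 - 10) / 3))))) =52367 / 15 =3491.13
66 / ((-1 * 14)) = -4.71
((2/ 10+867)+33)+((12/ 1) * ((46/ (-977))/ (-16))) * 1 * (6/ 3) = 4397822/ 4885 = 900.27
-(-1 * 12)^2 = -144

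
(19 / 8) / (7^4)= 19 / 19208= 0.00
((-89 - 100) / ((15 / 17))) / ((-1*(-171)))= -119 / 95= -1.25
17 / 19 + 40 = 777 / 19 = 40.89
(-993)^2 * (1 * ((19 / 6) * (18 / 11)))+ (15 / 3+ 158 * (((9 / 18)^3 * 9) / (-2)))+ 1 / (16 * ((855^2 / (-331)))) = 657382949450509 / 128660400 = 5109442.76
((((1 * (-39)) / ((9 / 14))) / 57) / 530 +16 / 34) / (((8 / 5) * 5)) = 360973 / 6162840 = 0.06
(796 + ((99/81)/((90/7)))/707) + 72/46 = 797.57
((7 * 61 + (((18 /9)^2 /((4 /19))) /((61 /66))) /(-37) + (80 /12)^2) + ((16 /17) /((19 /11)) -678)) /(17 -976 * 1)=1355301739 /6292093941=0.22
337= 337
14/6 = 7/3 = 2.33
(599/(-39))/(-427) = 599/16653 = 0.04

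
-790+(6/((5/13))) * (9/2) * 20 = 614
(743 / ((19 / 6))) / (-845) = -4458 / 16055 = -0.28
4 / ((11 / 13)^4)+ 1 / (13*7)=10410845 / 1332331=7.81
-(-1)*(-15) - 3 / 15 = -76 / 5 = -15.20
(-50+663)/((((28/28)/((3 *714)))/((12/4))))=3939138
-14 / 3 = -4.67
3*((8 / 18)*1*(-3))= -4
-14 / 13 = -1.08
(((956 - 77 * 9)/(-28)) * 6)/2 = -789/28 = -28.18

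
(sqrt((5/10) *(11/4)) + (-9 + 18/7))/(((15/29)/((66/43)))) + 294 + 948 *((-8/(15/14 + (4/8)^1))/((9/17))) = -87819616/9933 + 319 *sqrt(22)/430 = -8837.72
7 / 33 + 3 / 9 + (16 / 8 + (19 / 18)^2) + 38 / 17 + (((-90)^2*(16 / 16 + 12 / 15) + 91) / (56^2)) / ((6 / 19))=1967435285 / 95001984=20.71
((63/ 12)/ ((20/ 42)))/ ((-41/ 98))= -21609/ 820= -26.35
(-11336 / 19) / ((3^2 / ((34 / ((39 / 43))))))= -1274864 / 513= -2485.12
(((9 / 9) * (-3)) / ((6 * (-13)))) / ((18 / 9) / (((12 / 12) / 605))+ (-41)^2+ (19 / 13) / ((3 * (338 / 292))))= 507 / 38114710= 0.00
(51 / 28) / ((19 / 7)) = 51 / 76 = 0.67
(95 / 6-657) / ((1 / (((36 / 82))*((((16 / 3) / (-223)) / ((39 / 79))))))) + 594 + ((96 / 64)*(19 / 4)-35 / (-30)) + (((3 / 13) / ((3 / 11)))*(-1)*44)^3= -24582244791707 / 482092104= -50990.76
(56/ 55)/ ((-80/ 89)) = -623/ 550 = -1.13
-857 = -857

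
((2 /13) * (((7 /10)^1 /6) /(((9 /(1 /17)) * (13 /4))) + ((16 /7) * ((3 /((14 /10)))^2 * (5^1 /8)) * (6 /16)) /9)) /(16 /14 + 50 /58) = 324734141 /15469984530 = 0.02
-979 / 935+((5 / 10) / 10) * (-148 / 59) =-1176 / 1003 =-1.17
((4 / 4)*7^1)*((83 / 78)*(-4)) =-1162 / 39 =-29.79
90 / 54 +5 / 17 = 1.96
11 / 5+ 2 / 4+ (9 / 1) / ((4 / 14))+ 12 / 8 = 35.70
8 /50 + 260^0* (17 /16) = 489 /400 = 1.22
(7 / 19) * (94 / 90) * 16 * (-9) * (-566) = 2979424 / 95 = 31362.36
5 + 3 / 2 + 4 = 10.50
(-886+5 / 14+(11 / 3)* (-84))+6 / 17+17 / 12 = -1701995 / 1428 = -1191.87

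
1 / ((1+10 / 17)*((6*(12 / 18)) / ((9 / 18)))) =17 / 216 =0.08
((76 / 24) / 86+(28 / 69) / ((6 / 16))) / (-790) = -0.00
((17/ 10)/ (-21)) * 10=-0.81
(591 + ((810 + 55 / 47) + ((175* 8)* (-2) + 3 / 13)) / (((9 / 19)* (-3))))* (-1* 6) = -65670746 / 5499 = -11942.31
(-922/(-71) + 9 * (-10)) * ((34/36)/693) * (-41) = 1905598/442827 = 4.30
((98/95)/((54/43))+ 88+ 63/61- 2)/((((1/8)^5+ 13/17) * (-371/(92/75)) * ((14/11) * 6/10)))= -3874621208133632/7789548513132225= -0.50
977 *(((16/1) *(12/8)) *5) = 117240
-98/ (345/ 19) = -1862/ 345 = -5.40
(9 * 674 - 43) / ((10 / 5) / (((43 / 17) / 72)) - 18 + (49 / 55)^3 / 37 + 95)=1594303910375 / 35456743032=44.96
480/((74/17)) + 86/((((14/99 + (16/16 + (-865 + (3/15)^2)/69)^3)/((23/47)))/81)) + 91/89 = 5479456043570369663/50237122792860307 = 109.07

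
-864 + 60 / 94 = -40578 / 47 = -863.36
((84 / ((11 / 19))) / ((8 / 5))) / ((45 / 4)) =266 / 33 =8.06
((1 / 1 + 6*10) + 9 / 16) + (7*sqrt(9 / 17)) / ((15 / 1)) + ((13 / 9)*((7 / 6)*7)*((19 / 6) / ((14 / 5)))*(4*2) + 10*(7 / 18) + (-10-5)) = 7*sqrt(17) / 85 + 203705 / 1296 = 157.52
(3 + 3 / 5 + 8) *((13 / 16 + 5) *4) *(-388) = -523218 / 5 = -104643.60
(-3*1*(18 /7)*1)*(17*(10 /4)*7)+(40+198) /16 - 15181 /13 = -358581 /104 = -3447.89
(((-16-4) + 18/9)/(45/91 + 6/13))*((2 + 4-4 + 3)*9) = -24570/29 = -847.24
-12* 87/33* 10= -3480/11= -316.36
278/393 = 0.71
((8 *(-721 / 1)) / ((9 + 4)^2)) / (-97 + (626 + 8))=-5768 / 90753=-0.06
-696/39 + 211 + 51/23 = 58416/299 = 195.37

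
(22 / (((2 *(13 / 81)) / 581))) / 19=517671 / 247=2095.83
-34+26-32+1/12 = -479/12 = -39.92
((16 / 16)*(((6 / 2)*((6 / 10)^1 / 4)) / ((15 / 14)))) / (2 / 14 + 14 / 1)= 49 / 1650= 0.03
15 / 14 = 1.07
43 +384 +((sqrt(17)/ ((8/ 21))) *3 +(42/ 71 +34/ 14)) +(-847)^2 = 63 *sqrt(17)/ 8 +356765993/ 497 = 717871.49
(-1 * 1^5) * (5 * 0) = 0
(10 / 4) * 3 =15 / 2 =7.50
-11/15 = -0.73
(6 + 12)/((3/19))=114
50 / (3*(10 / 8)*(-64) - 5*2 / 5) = -25 / 121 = -0.21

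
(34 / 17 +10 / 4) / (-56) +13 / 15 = 1321 / 1680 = 0.79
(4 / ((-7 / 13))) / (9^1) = -52 / 63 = -0.83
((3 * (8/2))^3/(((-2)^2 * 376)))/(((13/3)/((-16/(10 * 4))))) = -324/3055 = -0.11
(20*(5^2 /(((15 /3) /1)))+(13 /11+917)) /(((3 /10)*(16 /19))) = 133000 /33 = 4030.30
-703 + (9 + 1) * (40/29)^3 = -16505467/24389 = -676.76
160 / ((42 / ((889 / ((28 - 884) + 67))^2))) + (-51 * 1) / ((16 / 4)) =-59116753 / 7470252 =-7.91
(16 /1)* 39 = 624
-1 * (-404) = 404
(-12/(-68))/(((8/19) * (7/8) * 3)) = 19/119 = 0.16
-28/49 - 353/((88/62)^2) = -2382375/13552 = -175.80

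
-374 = -374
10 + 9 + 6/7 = 139/7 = 19.86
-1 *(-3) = 3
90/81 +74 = 676/9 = 75.11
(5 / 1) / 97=5 / 97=0.05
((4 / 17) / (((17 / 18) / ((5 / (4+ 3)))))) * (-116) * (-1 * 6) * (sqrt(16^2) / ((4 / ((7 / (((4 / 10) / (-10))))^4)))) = 134284500000000 / 289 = 464652249134.95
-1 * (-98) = 98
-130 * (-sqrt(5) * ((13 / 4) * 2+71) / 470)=2015 * sqrt(5) / 94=47.93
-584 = -584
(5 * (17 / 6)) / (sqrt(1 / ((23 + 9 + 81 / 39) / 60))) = 17 * sqrt(86385) / 468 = 10.68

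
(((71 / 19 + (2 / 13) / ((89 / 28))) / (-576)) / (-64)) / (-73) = -27737 / 19719278592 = -0.00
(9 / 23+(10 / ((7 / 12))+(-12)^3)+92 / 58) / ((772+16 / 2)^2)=-7978759 / 2840619600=-0.00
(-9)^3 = -729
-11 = -11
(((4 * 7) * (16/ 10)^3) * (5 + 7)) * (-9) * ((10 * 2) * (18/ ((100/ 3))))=-83607552/ 625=-133772.08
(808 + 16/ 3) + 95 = 2725/ 3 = 908.33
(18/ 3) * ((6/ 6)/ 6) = 1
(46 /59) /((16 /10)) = 115 /236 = 0.49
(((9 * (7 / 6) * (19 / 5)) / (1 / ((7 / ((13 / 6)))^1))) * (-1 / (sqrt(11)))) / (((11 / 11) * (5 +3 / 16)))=-134064 * sqrt(11) / 59345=-7.49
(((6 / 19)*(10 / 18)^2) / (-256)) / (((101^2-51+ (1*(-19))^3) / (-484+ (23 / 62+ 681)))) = -101975 / 4466071296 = -0.00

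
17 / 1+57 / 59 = 1060 / 59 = 17.97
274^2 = 75076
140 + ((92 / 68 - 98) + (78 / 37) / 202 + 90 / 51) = 2866942 / 63529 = 45.13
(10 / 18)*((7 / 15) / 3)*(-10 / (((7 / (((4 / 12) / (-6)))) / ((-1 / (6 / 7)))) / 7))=-245 / 4374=-0.06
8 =8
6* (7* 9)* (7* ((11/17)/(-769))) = -29106/13073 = -2.23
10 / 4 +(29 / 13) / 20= 679 / 260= 2.61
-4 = -4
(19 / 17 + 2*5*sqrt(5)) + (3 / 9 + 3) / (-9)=343 / 459 + 10*sqrt(5)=23.11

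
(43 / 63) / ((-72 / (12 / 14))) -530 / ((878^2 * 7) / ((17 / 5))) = -8627581 / 1019879532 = -0.01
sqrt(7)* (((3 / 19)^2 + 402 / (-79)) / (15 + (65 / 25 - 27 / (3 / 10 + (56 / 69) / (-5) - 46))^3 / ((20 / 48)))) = -7627185781827870625* sqrt(7) / 139802063172205939743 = -0.14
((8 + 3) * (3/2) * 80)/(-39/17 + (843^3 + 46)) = 11220/5092155781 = 0.00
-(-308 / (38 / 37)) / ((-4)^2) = 2849 / 152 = 18.74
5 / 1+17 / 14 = 87 / 14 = 6.21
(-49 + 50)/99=0.01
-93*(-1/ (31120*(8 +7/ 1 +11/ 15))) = 279/ 1468864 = 0.00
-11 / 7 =-1.57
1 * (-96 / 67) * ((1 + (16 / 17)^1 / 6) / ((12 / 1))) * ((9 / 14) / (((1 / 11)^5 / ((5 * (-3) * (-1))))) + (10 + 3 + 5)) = -1710381444 / 7973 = -214521.69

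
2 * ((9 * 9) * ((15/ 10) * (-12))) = -2916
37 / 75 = 0.49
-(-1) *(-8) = -8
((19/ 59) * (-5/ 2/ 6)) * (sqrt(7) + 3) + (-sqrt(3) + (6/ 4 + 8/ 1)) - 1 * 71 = -14609/ 236 - sqrt(3) - 95 * sqrt(7)/ 708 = -63.99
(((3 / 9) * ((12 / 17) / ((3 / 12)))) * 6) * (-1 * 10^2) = -9600 / 17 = -564.71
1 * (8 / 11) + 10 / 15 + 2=112 / 33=3.39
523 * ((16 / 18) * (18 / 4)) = 2092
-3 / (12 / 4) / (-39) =1 / 39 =0.03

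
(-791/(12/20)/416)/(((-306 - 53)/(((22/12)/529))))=43505/1422053568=0.00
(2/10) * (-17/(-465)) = 17/2325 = 0.01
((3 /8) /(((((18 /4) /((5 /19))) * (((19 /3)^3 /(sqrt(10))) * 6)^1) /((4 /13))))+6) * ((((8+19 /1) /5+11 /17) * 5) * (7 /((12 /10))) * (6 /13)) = 134925 * sqrt(10) /374412233+107940 /221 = 488.42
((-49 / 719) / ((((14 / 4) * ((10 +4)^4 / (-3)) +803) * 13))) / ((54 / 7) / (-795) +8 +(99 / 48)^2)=0.00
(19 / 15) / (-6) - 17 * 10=-15319 / 90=-170.21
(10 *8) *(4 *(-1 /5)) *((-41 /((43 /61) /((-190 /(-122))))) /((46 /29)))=3614560 /989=3654.76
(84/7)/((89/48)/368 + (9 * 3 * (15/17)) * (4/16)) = 3603456/1789993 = 2.01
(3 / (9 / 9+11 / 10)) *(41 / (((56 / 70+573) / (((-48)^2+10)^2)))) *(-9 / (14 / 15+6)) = -709500.02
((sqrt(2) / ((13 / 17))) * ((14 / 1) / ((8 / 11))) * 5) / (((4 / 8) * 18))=6545 * sqrt(2) / 468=19.78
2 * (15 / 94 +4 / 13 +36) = 44563 / 611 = 72.93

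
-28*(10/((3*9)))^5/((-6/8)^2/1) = -44800000/129140163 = -0.35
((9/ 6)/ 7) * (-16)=-24/ 7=-3.43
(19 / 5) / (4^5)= 19 / 5120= 0.00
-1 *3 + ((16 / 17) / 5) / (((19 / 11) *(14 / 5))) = -2.96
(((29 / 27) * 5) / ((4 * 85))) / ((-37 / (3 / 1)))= -29 / 22644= -0.00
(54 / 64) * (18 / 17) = 243 / 272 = 0.89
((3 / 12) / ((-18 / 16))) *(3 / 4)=-1 / 6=-0.17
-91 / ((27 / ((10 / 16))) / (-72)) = 455 / 3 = 151.67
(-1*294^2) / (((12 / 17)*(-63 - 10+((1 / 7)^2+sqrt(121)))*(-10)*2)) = -6000099 / 60740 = -98.78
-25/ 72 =-0.35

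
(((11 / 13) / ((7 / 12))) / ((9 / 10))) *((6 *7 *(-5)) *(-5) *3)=66000 / 13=5076.92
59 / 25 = 2.36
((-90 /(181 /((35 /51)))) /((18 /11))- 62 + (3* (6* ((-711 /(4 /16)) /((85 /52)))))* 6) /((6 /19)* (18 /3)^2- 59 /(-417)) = -22912299497587 /1403004305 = -16330.88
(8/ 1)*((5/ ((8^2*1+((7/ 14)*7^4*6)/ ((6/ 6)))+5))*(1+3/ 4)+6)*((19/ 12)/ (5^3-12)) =3316697/ 4930416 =0.67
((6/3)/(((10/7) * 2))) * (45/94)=0.34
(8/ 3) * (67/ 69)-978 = -201910/ 207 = -975.41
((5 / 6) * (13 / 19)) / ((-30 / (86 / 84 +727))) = -397501 / 28728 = -13.84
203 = 203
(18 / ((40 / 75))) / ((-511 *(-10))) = 27 / 4088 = 0.01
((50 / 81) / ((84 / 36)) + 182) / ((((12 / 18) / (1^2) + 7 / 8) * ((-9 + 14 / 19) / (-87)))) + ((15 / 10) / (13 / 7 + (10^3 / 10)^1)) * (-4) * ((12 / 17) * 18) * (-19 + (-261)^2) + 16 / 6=-4324878238504 / 86978157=-49723.73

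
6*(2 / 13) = 12 / 13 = 0.92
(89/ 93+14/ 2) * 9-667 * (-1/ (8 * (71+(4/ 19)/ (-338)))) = 72.79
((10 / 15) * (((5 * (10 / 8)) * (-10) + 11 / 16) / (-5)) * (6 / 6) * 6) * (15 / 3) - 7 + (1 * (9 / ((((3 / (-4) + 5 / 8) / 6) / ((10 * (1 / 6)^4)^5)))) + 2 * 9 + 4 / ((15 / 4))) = 342919133188343 / 1322395269120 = 259.32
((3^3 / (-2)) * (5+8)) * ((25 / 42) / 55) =-585 / 308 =-1.90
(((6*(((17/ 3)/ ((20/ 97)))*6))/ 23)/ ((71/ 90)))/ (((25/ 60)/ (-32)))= -34193664/ 8165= -4187.83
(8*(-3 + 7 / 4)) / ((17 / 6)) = -60 / 17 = -3.53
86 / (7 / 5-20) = -430 / 93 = -4.62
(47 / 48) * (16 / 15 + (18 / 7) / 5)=3901 / 2520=1.55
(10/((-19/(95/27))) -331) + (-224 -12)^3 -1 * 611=-354920396/27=-13145199.85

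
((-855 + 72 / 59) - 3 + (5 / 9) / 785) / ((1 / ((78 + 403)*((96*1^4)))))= -1099405784672 / 27789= -39562624.95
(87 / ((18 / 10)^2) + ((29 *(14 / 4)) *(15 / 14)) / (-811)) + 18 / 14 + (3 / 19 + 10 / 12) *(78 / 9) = 426292319 / 11649204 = 36.59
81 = 81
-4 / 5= -0.80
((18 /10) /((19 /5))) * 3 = 27 /19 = 1.42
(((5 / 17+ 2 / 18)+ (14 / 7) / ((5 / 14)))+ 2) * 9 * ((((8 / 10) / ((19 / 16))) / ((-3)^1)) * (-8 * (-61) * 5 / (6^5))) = -5977024 / 1177335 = -5.08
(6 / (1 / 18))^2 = 11664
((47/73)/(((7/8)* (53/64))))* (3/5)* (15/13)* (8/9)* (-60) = -11550720/352079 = -32.81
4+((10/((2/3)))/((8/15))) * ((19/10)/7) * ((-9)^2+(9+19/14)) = 1099817/1568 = 701.41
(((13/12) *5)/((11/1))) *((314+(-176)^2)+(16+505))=2067715/132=15664.51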